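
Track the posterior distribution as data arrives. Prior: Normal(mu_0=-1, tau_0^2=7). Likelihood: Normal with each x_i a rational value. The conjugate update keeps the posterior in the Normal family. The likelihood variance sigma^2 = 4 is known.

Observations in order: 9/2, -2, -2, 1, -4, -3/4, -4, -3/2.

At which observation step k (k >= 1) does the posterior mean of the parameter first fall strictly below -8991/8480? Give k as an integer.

k = 8

obs 1: x=9/2 → posterior Normal(5/2, 28/11)
obs 2: x=-2 → posterior Normal(3/4, 14/9)
obs 3: x=-2 → posterior Normal(-1/50, 28/25)
obs 4: x=1 → posterior Normal(13/64, 7/8)
obs 5: x=-4 → posterior Normal(-43/78, 28/39)
obs 6: x=-3/4 → posterior Normal(-107/184, 14/23)
obs 7: x=-4 → posterior Normal(-219/212, 28/53)
obs 8: x=-3/2 → posterior Normal(-87/80, 7/15)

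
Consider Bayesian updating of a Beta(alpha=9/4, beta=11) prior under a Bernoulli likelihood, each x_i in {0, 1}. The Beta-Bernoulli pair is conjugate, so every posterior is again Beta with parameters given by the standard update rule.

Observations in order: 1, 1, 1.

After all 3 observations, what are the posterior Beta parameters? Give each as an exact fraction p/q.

alpha=21/4, beta=11

obs 1: x=1 → posterior Beta(13/4, 11)
obs 2: x=1 → posterior Beta(17/4, 11)
obs 3: x=1 → posterior Beta(21/4, 11)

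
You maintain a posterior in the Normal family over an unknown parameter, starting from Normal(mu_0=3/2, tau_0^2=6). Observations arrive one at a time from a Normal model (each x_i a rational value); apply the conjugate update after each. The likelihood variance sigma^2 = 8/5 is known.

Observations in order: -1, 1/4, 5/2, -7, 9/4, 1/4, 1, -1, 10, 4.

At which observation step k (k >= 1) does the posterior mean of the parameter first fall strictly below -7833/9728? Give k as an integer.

obs 1: x=-1 → posterior Normal(-9/19, 24/19)
obs 2: x=1/4 → posterior Normal(-21/136, 12/17)
obs 3: x=5/2 → posterior Normal(129/196, 24/49)
obs 4: x=-7 → posterior Normal(-291/256, 3/8)
obs 5: x=9/4 → posterior Normal(-39/79, 24/79)
obs 6: x=1/4 → posterior Normal(-3/8, 12/47)
obs 7: x=1 → posterior Normal(-81/436, 24/109)
obs 8: x=-1 → posterior Normal(-141/496, 6/31)
obs 9: x=10 → posterior Normal(459/556, 24/139)
obs 10: x=4 → posterior Normal(699/616, 12/77)

k = 4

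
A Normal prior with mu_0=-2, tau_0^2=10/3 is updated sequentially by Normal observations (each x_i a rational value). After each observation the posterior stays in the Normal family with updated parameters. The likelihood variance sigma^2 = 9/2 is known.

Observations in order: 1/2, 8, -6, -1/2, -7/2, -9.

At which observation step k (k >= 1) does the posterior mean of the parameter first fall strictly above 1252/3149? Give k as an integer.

k = 2

obs 1: x=1/2 → posterior Normal(-44/47, 90/47)
obs 2: x=8 → posterior Normal(116/67, 90/67)
obs 3: x=-6 → posterior Normal(-4/87, 30/29)
obs 4: x=-1/2 → posterior Normal(-14/107, 90/107)
obs 5: x=-7/2 → posterior Normal(-84/127, 90/127)
obs 6: x=-9 → posterior Normal(-88/49, 30/49)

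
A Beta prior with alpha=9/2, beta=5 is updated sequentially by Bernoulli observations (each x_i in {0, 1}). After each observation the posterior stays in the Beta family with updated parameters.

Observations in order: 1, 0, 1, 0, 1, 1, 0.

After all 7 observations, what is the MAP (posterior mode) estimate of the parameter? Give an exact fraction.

obs 1: x=1 → posterior Beta(11/2, 5)
obs 2: x=0 → posterior Beta(11/2, 6)
obs 3: x=1 → posterior Beta(13/2, 6)
obs 4: x=0 → posterior Beta(13/2, 7)
obs 5: x=1 → posterior Beta(15/2, 7)
obs 6: x=1 → posterior Beta(17/2, 7)
obs 7: x=0 → posterior Beta(17/2, 8)

15/29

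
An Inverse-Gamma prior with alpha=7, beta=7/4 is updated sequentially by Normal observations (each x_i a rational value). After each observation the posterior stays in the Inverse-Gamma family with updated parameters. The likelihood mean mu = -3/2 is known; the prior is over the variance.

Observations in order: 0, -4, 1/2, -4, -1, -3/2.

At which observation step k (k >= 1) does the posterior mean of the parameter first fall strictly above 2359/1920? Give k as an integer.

obs 1: x=0 → posterior Inverse-Gamma(15/2, 23/8)
obs 2: x=-4 → posterior Inverse-Gamma(8, 6)
obs 3: x=1/2 → posterior Inverse-Gamma(17/2, 8)
obs 4: x=-4 → posterior Inverse-Gamma(9, 89/8)
obs 5: x=-1 → posterior Inverse-Gamma(19/2, 45/4)
obs 6: x=-3/2 → posterior Inverse-Gamma(10, 45/4)

k = 4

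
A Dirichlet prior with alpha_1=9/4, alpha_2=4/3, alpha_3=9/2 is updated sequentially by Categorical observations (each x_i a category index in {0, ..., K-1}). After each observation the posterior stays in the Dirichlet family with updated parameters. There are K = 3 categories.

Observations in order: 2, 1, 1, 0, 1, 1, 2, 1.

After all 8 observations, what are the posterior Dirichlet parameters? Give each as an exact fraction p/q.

alpha_1=13/4, alpha_2=19/3, alpha_3=13/2

obs 1: x=2 → posterior Dirichlet(9/4, 4/3, 11/2)
obs 2: x=1 → posterior Dirichlet(9/4, 7/3, 11/2)
obs 3: x=1 → posterior Dirichlet(9/4, 10/3, 11/2)
obs 4: x=0 → posterior Dirichlet(13/4, 10/3, 11/2)
obs 5: x=1 → posterior Dirichlet(13/4, 13/3, 11/2)
obs 6: x=1 → posterior Dirichlet(13/4, 16/3, 11/2)
obs 7: x=2 → posterior Dirichlet(13/4, 16/3, 13/2)
obs 8: x=1 → posterior Dirichlet(13/4, 19/3, 13/2)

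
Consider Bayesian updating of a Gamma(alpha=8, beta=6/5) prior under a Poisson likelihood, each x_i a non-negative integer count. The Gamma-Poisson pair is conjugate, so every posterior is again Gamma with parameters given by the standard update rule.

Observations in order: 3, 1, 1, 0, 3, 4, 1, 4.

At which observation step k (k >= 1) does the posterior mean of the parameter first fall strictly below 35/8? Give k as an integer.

obs 1: x=3 → posterior Gamma(11, 11/5)
obs 2: x=1 → posterior Gamma(12, 16/5)
obs 3: x=1 → posterior Gamma(13, 21/5)
obs 4: x=0 → posterior Gamma(13, 26/5)
obs 5: x=3 → posterior Gamma(16, 31/5)
obs 6: x=4 → posterior Gamma(20, 36/5)
obs 7: x=1 → posterior Gamma(21, 41/5)
obs 8: x=4 → posterior Gamma(25, 46/5)

k = 2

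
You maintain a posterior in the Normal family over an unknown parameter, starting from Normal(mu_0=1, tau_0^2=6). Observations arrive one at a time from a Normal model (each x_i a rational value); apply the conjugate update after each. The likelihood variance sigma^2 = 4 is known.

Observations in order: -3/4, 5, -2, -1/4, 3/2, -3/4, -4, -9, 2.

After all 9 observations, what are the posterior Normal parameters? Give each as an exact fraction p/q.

obs 1: x=-3/4 → posterior Normal(-1/20, 12/5)
obs 2: x=5 → posterior Normal(59/32, 3/2)
obs 3: x=-2 → posterior Normal(35/44, 12/11)
obs 4: x=-1/4 → posterior Normal(4/7, 6/7)
obs 5: x=3/2 → posterior Normal(25/34, 12/17)
obs 6: x=-3/4 → posterior Normal(41/80, 3/5)
obs 7: x=-4 → posterior Normal(-7/92, 12/23)
obs 8: x=-9 → posterior Normal(-115/104, 6/13)
obs 9: x=2 → posterior Normal(-91/116, 12/29)

mu_0=-91/116, tau_0^2=12/29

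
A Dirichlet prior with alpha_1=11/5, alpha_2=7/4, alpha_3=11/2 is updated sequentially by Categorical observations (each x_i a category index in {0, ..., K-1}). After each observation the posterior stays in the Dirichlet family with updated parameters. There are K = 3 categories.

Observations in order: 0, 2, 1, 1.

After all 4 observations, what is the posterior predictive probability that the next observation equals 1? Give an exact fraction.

obs 1: x=0 → posterior Dirichlet(16/5, 7/4, 11/2)
obs 2: x=2 → posterior Dirichlet(16/5, 7/4, 13/2)
obs 3: x=1 → posterior Dirichlet(16/5, 11/4, 13/2)
obs 4: x=1 → posterior Dirichlet(16/5, 15/4, 13/2)

75/269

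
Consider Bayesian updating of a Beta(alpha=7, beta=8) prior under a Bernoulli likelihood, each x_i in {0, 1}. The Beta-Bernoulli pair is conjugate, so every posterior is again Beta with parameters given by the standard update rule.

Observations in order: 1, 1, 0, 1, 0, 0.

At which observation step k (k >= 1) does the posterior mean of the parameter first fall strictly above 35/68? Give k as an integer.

obs 1: x=1 → posterior Beta(8, 8)
obs 2: x=1 → posterior Beta(9, 8)
obs 3: x=0 → posterior Beta(9, 9)
obs 4: x=1 → posterior Beta(10, 9)
obs 5: x=0 → posterior Beta(10, 10)
obs 6: x=0 → posterior Beta(10, 11)

k = 2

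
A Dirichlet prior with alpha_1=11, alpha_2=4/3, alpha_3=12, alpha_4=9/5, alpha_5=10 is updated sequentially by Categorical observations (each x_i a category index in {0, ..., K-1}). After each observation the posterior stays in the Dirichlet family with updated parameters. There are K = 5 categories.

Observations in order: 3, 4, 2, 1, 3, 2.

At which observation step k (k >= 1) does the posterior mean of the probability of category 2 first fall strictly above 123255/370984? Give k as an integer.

k = 6

obs 1: x=3 → posterior Dirichlet(11, 4/3, 12, 14/5, 10)
obs 2: x=4 → posterior Dirichlet(11, 4/3, 12, 14/5, 11)
obs 3: x=2 → posterior Dirichlet(11, 4/3, 13, 14/5, 11)
obs 4: x=1 → posterior Dirichlet(11, 7/3, 13, 14/5, 11)
obs 5: x=3 → posterior Dirichlet(11, 7/3, 13, 19/5, 11)
obs 6: x=2 → posterior Dirichlet(11, 7/3, 14, 19/5, 11)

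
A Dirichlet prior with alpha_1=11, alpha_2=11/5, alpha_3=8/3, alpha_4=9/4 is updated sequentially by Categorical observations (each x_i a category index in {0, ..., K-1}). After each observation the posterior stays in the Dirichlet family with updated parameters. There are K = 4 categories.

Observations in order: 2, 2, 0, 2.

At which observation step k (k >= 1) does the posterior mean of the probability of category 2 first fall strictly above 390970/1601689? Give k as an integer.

obs 1: x=2 → posterior Dirichlet(11, 11/5, 11/3, 9/4)
obs 2: x=2 → posterior Dirichlet(11, 11/5, 14/3, 9/4)
obs 3: x=0 → posterior Dirichlet(12, 11/5, 14/3, 9/4)
obs 4: x=2 → posterior Dirichlet(12, 11/5, 17/3, 9/4)

k = 4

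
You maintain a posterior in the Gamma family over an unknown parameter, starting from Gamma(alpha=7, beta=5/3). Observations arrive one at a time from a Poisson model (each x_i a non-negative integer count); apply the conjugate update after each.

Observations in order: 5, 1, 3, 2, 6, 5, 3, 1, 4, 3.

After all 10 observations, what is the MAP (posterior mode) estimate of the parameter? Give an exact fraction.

obs 1: x=5 → posterior Gamma(12, 8/3)
obs 2: x=1 → posterior Gamma(13, 11/3)
obs 3: x=3 → posterior Gamma(16, 14/3)
obs 4: x=2 → posterior Gamma(18, 17/3)
obs 5: x=6 → posterior Gamma(24, 20/3)
obs 6: x=5 → posterior Gamma(29, 23/3)
obs 7: x=3 → posterior Gamma(32, 26/3)
obs 8: x=1 → posterior Gamma(33, 29/3)
obs 9: x=4 → posterior Gamma(37, 32/3)
obs 10: x=3 → posterior Gamma(40, 35/3)

117/35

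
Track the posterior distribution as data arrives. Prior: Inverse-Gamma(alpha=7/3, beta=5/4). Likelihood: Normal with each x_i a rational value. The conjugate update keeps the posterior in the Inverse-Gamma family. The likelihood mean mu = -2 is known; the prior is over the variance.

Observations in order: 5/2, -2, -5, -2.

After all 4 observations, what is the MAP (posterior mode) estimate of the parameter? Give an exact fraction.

381/128

obs 1: x=5/2 → posterior Inverse-Gamma(17/6, 91/8)
obs 2: x=-2 → posterior Inverse-Gamma(10/3, 91/8)
obs 3: x=-5 → posterior Inverse-Gamma(23/6, 127/8)
obs 4: x=-2 → posterior Inverse-Gamma(13/3, 127/8)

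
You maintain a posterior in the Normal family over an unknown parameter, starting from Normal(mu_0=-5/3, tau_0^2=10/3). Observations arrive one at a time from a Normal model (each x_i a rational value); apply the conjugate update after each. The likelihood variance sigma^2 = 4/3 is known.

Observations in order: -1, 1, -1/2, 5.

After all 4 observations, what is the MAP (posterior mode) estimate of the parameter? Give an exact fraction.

obs 1: x=-1 → posterior Normal(-25/21, 20/21)
obs 2: x=1 → posterior Normal(-5/18, 5/9)
obs 3: x=-1/2 → posterior Normal(-35/102, 20/51)
obs 4: x=5 → posterior Normal(115/132, 10/33)

115/132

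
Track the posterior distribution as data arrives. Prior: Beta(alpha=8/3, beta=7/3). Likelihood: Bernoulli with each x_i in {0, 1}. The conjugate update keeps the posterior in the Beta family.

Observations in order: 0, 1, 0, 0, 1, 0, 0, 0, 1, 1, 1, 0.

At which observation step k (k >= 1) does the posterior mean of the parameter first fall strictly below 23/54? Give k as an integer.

obs 1: x=0 → posterior Beta(8/3, 10/3)
obs 2: x=1 → posterior Beta(11/3, 10/3)
obs 3: x=0 → posterior Beta(11/3, 13/3)
obs 4: x=0 → posterior Beta(11/3, 16/3)
obs 5: x=1 → posterior Beta(14/3, 16/3)
obs 6: x=0 → posterior Beta(14/3, 19/3)
obs 7: x=0 → posterior Beta(14/3, 22/3)
obs 8: x=0 → posterior Beta(14/3, 25/3)
obs 9: x=1 → posterior Beta(17/3, 25/3)
obs 10: x=1 → posterior Beta(20/3, 25/3)
obs 11: x=1 → posterior Beta(23/3, 25/3)
obs 12: x=0 → posterior Beta(23/3, 28/3)

k = 4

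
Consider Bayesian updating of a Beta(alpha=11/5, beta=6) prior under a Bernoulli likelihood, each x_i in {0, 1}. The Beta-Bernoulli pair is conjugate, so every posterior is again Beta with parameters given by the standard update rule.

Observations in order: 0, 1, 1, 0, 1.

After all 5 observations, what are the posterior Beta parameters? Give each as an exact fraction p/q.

alpha=26/5, beta=8

obs 1: x=0 → posterior Beta(11/5, 7)
obs 2: x=1 → posterior Beta(16/5, 7)
obs 3: x=1 → posterior Beta(21/5, 7)
obs 4: x=0 → posterior Beta(21/5, 8)
obs 5: x=1 → posterior Beta(26/5, 8)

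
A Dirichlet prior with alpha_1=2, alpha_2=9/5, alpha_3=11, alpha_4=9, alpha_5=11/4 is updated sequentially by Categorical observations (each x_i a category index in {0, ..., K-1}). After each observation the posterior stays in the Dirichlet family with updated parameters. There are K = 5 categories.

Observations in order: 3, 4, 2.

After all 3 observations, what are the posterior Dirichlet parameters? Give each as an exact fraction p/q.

alpha_1=2, alpha_2=9/5, alpha_3=12, alpha_4=10, alpha_5=15/4

obs 1: x=3 → posterior Dirichlet(2, 9/5, 11, 10, 11/4)
obs 2: x=4 → posterior Dirichlet(2, 9/5, 11, 10, 15/4)
obs 3: x=2 → posterior Dirichlet(2, 9/5, 12, 10, 15/4)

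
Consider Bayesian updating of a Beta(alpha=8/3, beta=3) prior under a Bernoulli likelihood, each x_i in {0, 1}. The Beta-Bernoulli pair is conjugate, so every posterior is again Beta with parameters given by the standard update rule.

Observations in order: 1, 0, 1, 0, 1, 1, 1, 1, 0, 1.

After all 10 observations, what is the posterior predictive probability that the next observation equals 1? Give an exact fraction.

obs 1: x=1 → posterior Beta(11/3, 3)
obs 2: x=0 → posterior Beta(11/3, 4)
obs 3: x=1 → posterior Beta(14/3, 4)
obs 4: x=0 → posterior Beta(14/3, 5)
obs 5: x=1 → posterior Beta(17/3, 5)
obs 6: x=1 → posterior Beta(20/3, 5)
obs 7: x=1 → posterior Beta(23/3, 5)
obs 8: x=1 → posterior Beta(26/3, 5)
obs 9: x=0 → posterior Beta(26/3, 6)
obs 10: x=1 → posterior Beta(29/3, 6)

29/47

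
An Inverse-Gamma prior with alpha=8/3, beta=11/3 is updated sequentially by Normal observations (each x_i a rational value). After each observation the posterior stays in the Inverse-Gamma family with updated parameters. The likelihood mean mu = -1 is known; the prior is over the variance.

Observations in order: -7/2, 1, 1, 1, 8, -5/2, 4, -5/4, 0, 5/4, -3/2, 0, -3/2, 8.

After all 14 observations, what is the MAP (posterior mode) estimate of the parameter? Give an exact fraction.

5339/512

obs 1: x=-7/2 → posterior Inverse-Gamma(19/6, 163/24)
obs 2: x=1 → posterior Inverse-Gamma(11/3, 211/24)
obs 3: x=1 → posterior Inverse-Gamma(25/6, 259/24)
obs 4: x=1 → posterior Inverse-Gamma(14/3, 307/24)
obs 5: x=8 → posterior Inverse-Gamma(31/6, 1279/24)
obs 6: x=-5/2 → posterior Inverse-Gamma(17/3, 653/12)
obs 7: x=4 → posterior Inverse-Gamma(37/6, 803/12)
obs 8: x=-5/4 → posterior Inverse-Gamma(20/3, 6427/96)
obs 9: x=0 → posterior Inverse-Gamma(43/6, 6475/96)
obs 10: x=5/4 → posterior Inverse-Gamma(23/3, 3359/48)
obs 11: x=-3/2 → posterior Inverse-Gamma(49/6, 3365/48)
obs 12: x=0 → posterior Inverse-Gamma(26/3, 3389/48)
obs 13: x=-3/2 → posterior Inverse-Gamma(55/6, 3395/48)
obs 14: x=8 → posterior Inverse-Gamma(29/3, 5339/48)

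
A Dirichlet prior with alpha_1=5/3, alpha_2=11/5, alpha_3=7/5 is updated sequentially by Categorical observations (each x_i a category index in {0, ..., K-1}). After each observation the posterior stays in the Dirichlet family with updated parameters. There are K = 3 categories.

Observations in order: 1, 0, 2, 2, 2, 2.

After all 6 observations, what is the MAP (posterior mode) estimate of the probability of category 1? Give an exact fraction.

33/124

obs 1: x=1 → posterior Dirichlet(5/3, 16/5, 7/5)
obs 2: x=0 → posterior Dirichlet(8/3, 16/5, 7/5)
obs 3: x=2 → posterior Dirichlet(8/3, 16/5, 12/5)
obs 4: x=2 → posterior Dirichlet(8/3, 16/5, 17/5)
obs 5: x=2 → posterior Dirichlet(8/3, 16/5, 22/5)
obs 6: x=2 → posterior Dirichlet(8/3, 16/5, 27/5)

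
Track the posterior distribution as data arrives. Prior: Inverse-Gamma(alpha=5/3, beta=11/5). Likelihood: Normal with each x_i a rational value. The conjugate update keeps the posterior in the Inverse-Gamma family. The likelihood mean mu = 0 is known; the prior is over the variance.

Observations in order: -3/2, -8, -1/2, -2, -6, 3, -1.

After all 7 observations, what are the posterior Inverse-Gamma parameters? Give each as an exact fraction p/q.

alpha=31/6, beta=1209/20

obs 1: x=-3/2 → posterior Inverse-Gamma(13/6, 133/40)
obs 2: x=-8 → posterior Inverse-Gamma(8/3, 1413/40)
obs 3: x=-1/2 → posterior Inverse-Gamma(19/6, 709/20)
obs 4: x=-2 → posterior Inverse-Gamma(11/3, 749/20)
obs 5: x=-6 → posterior Inverse-Gamma(25/6, 1109/20)
obs 6: x=3 → posterior Inverse-Gamma(14/3, 1199/20)
obs 7: x=-1 → posterior Inverse-Gamma(31/6, 1209/20)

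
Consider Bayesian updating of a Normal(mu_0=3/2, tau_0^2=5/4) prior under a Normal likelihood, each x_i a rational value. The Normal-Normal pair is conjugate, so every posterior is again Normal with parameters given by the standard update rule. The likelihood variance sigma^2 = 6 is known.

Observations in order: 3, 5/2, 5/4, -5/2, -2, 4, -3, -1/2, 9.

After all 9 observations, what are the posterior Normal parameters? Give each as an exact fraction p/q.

obs 1: x=3 → posterior Normal(51/29, 30/29)
obs 2: x=5/2 → posterior Normal(127/68, 15/17)
obs 3: x=5/4 → posterior Normal(93/52, 10/13)
obs 4: x=-5/2 → posterior Normal(229/176, 15/22)
obs 5: x=-2 → posterior Normal(27/28, 30/49)
obs 6: x=4 → posterior Normal(269/216, 5/9)
obs 7: x=-3 → posterior Normal(209/236, 30/59)
obs 8: x=-1/2 → posterior Normal(199/256, 15/32)
obs 9: x=9 → posterior Normal(379/276, 10/23)

mu_0=379/276, tau_0^2=10/23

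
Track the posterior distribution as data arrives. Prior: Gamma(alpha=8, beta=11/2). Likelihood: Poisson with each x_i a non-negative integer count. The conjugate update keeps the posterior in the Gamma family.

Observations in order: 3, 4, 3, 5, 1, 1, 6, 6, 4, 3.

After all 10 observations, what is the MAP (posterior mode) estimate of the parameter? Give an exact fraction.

obs 1: x=3 → posterior Gamma(11, 13/2)
obs 2: x=4 → posterior Gamma(15, 15/2)
obs 3: x=3 → posterior Gamma(18, 17/2)
obs 4: x=5 → posterior Gamma(23, 19/2)
obs 5: x=1 → posterior Gamma(24, 21/2)
obs 6: x=1 → posterior Gamma(25, 23/2)
obs 7: x=6 → posterior Gamma(31, 25/2)
obs 8: x=6 → posterior Gamma(37, 27/2)
obs 9: x=4 → posterior Gamma(41, 29/2)
obs 10: x=3 → posterior Gamma(44, 31/2)

86/31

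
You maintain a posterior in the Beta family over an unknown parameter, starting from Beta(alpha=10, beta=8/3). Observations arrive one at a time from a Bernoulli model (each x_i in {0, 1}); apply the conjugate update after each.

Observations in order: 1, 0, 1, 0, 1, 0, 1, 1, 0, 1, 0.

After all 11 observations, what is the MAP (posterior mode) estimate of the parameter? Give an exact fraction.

9/13

obs 1: x=1 → posterior Beta(11, 8/3)
obs 2: x=0 → posterior Beta(11, 11/3)
obs 3: x=1 → posterior Beta(12, 11/3)
obs 4: x=0 → posterior Beta(12, 14/3)
obs 5: x=1 → posterior Beta(13, 14/3)
obs 6: x=0 → posterior Beta(13, 17/3)
obs 7: x=1 → posterior Beta(14, 17/3)
obs 8: x=1 → posterior Beta(15, 17/3)
obs 9: x=0 → posterior Beta(15, 20/3)
obs 10: x=1 → posterior Beta(16, 20/3)
obs 11: x=0 → posterior Beta(16, 23/3)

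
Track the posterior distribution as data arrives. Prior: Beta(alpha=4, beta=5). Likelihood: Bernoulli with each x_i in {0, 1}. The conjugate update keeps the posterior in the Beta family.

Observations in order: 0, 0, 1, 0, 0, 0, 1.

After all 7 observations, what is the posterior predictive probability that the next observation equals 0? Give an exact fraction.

5/8

obs 1: x=0 → posterior Beta(4, 6)
obs 2: x=0 → posterior Beta(4, 7)
obs 3: x=1 → posterior Beta(5, 7)
obs 4: x=0 → posterior Beta(5, 8)
obs 5: x=0 → posterior Beta(5, 9)
obs 6: x=0 → posterior Beta(5, 10)
obs 7: x=1 → posterior Beta(6, 10)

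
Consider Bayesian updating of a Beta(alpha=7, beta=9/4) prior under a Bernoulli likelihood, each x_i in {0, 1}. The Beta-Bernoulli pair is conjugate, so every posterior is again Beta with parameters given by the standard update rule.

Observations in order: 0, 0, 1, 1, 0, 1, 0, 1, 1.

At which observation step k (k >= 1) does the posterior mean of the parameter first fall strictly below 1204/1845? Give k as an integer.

k = 2

obs 1: x=0 → posterior Beta(7, 13/4)
obs 2: x=0 → posterior Beta(7, 17/4)
obs 3: x=1 → posterior Beta(8, 17/4)
obs 4: x=1 → posterior Beta(9, 17/4)
obs 5: x=0 → posterior Beta(9, 21/4)
obs 6: x=1 → posterior Beta(10, 21/4)
obs 7: x=0 → posterior Beta(10, 25/4)
obs 8: x=1 → posterior Beta(11, 25/4)
obs 9: x=1 → posterior Beta(12, 25/4)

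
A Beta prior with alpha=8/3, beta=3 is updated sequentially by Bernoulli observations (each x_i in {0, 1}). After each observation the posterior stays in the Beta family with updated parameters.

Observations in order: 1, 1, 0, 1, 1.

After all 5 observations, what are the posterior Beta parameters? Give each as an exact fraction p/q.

alpha=20/3, beta=4

obs 1: x=1 → posterior Beta(11/3, 3)
obs 2: x=1 → posterior Beta(14/3, 3)
obs 3: x=0 → posterior Beta(14/3, 4)
obs 4: x=1 → posterior Beta(17/3, 4)
obs 5: x=1 → posterior Beta(20/3, 4)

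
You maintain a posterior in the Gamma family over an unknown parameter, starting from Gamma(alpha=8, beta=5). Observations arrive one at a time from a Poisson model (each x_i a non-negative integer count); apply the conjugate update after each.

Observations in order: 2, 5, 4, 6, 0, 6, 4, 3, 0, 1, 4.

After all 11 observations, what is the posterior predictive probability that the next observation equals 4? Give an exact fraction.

obs 1: x=2 → posterior Gamma(10, 6)
obs 2: x=5 → posterior Gamma(15, 7)
obs 3: x=4 → posterior Gamma(19, 8)
obs 4: x=6 → posterior Gamma(25, 9)
obs 5: x=0 → posterior Gamma(25, 10)
obs 6: x=6 → posterior Gamma(31, 11)
obs 7: x=4 → posterior Gamma(35, 12)
obs 8: x=3 → posterior Gamma(38, 13)
obs 9: x=0 → posterior Gamma(38, 14)
obs 10: x=1 → posterior Gamma(39, 15)
obs 11: x=4 → posterior Gamma(43, 16)

976876112641406536528151795412200016128218529896605941760/6777964732779730995471356071936289402038303854098687372273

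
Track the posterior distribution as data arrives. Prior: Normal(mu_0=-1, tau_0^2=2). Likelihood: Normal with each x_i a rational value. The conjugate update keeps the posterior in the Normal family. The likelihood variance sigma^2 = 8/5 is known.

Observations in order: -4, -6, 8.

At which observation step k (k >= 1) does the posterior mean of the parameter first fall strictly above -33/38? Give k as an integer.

k = 3

obs 1: x=-4 → posterior Normal(-8/3, 8/9)
obs 2: x=-6 → posterior Normal(-27/7, 4/7)
obs 3: x=8 → posterior Normal(-14/19, 8/19)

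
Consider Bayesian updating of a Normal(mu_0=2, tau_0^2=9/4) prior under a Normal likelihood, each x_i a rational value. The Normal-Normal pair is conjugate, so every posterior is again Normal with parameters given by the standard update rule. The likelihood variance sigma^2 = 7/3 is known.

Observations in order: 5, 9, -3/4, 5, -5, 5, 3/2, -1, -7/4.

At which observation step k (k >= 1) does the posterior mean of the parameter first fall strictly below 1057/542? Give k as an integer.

obs 1: x=5 → posterior Normal(191/55, 63/55)
obs 2: x=9 → posterior Normal(217/41, 63/82)
obs 3: x=-3/4 → posterior Normal(1655/436, 63/109)
obs 4: x=5 → posterior Normal(2195/544, 63/136)
obs 5: x=-5 → posterior Normal(1655/652, 63/163)
obs 6: x=5 → posterior Normal(439/152, 63/190)
obs 7: x=3/2 → posterior Normal(2357/868, 9/31)
obs 8: x=-1 → posterior Normal(2249/976, 63/244)
obs 9: x=-7/4 → posterior Normal(515/271, 63/271)

k = 9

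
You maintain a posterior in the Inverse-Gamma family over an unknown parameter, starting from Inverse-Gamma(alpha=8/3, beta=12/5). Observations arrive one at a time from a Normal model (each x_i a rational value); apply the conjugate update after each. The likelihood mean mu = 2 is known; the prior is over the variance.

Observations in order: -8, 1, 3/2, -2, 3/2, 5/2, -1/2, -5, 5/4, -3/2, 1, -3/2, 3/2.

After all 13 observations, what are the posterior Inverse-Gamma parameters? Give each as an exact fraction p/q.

obs 1: x=-8 → posterior Inverse-Gamma(19/6, 262/5)
obs 2: x=1 → posterior Inverse-Gamma(11/3, 529/10)
obs 3: x=3/2 → posterior Inverse-Gamma(25/6, 2121/40)
obs 4: x=-2 → posterior Inverse-Gamma(14/3, 2441/40)
obs 5: x=3/2 → posterior Inverse-Gamma(31/6, 1223/20)
obs 6: x=5/2 → posterior Inverse-Gamma(17/3, 2451/40)
obs 7: x=-1/2 → posterior Inverse-Gamma(37/6, 322/5)
obs 8: x=-5 → posterior Inverse-Gamma(20/3, 889/10)
obs 9: x=5/4 → posterior Inverse-Gamma(43/6, 14269/160)
obs 10: x=-3/2 → posterior Inverse-Gamma(23/3, 15249/160)
obs 11: x=1 → posterior Inverse-Gamma(49/6, 15329/160)
obs 12: x=-3/2 → posterior Inverse-Gamma(26/3, 16309/160)
obs 13: x=3/2 → posterior Inverse-Gamma(55/6, 16329/160)

alpha=55/6, beta=16329/160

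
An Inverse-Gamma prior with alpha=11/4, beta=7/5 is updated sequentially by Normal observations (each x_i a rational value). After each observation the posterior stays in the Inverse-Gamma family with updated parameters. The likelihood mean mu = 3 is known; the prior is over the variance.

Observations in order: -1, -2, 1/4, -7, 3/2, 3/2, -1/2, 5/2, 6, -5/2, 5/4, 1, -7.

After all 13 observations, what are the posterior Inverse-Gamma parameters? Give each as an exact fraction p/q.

obs 1: x=-1 → posterior Inverse-Gamma(13/4, 47/5)
obs 2: x=-2 → posterior Inverse-Gamma(15/4, 219/10)
obs 3: x=1/4 → posterior Inverse-Gamma(17/4, 4109/160)
obs 4: x=-7 → posterior Inverse-Gamma(19/4, 12109/160)
obs 5: x=3/2 → posterior Inverse-Gamma(21/4, 12289/160)
obs 6: x=3/2 → posterior Inverse-Gamma(23/4, 12469/160)
obs 7: x=-1/2 → posterior Inverse-Gamma(25/4, 13449/160)
obs 8: x=5/2 → posterior Inverse-Gamma(27/4, 13469/160)
obs 9: x=6 → posterior Inverse-Gamma(29/4, 14189/160)
obs 10: x=-5/2 → posterior Inverse-Gamma(31/4, 16609/160)
obs 11: x=5/4 → posterior Inverse-Gamma(33/4, 8427/80)
obs 12: x=1 → posterior Inverse-Gamma(35/4, 8587/80)
obs 13: x=-7 → posterior Inverse-Gamma(37/4, 12587/80)

alpha=37/4, beta=12587/80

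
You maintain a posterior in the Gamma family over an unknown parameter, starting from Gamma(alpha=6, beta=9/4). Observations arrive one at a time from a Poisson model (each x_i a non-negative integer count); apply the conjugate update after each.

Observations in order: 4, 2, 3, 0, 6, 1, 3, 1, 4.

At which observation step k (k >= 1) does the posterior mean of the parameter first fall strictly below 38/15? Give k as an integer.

obs 1: x=4 → posterior Gamma(10, 13/4)
obs 2: x=2 → posterior Gamma(12, 17/4)
obs 3: x=3 → posterior Gamma(15, 21/4)
obs 4: x=0 → posterior Gamma(15, 25/4)
obs 5: x=6 → posterior Gamma(21, 29/4)
obs 6: x=1 → posterior Gamma(22, 33/4)
obs 7: x=3 → posterior Gamma(25, 37/4)
obs 8: x=1 → posterior Gamma(26, 41/4)
obs 9: x=4 → posterior Gamma(30, 45/4)

k = 4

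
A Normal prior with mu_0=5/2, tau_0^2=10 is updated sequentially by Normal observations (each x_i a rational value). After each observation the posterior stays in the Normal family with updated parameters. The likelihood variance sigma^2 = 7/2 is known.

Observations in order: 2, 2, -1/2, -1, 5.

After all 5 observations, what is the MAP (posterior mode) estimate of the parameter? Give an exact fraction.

obs 1: x=2 → posterior Normal(115/54, 70/27)
obs 2: x=2 → posterior Normal(195/94, 70/47)
obs 3: x=-1/2 → posterior Normal(175/134, 70/67)
obs 4: x=-1 → posterior Normal(45/58, 70/87)
obs 5: x=5 → posterior Normal(335/214, 70/107)

335/214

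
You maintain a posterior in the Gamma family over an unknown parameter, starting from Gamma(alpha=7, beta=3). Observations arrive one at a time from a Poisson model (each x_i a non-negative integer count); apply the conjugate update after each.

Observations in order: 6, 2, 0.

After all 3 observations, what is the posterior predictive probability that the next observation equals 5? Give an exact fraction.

obs 1: x=6 → posterior Gamma(13, 4)
obs 2: x=2 → posterior Gamma(15, 5)
obs 3: x=0 → posterior Gamma(15, 6)

5467311000649728/79792266297612001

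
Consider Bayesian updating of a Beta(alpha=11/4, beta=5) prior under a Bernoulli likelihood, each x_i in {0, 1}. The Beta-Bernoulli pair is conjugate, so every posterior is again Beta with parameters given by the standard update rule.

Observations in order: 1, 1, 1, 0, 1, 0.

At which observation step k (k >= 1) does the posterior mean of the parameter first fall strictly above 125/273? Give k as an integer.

obs 1: x=1 → posterior Beta(15/4, 5)
obs 2: x=1 → posterior Beta(19/4, 5)
obs 3: x=1 → posterior Beta(23/4, 5)
obs 4: x=0 → posterior Beta(23/4, 6)
obs 5: x=1 → posterior Beta(27/4, 6)
obs 6: x=0 → posterior Beta(27/4, 7)

k = 2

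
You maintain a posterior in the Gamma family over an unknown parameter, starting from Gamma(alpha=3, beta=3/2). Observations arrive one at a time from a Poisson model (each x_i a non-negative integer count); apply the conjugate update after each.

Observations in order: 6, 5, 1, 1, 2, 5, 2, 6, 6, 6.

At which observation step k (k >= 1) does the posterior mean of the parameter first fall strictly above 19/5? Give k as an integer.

obs 1: x=6 → posterior Gamma(9, 5/2)
obs 2: x=5 → posterior Gamma(14, 7/2)
obs 3: x=1 → posterior Gamma(15, 9/2)
obs 4: x=1 → posterior Gamma(16, 11/2)
obs 5: x=2 → posterior Gamma(18, 13/2)
obs 6: x=5 → posterior Gamma(23, 15/2)
obs 7: x=2 → posterior Gamma(25, 17/2)
obs 8: x=6 → posterior Gamma(31, 19/2)
obs 9: x=6 → posterior Gamma(37, 21/2)
obs 10: x=6 → posterior Gamma(43, 23/2)

k = 2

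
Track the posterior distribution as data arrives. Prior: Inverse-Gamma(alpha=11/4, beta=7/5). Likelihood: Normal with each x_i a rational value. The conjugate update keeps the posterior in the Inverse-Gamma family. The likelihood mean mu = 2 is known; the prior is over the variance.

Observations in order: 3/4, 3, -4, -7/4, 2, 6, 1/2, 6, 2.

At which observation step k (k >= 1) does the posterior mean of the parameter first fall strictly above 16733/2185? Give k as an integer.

k = 8

obs 1: x=3/4 → posterior Inverse-Gamma(13/4, 349/160)
obs 2: x=3 → posterior Inverse-Gamma(15/4, 429/160)
obs 3: x=-4 → posterior Inverse-Gamma(17/4, 3309/160)
obs 4: x=-7/4 → posterior Inverse-Gamma(19/4, 2217/80)
obs 5: x=2 → posterior Inverse-Gamma(21/4, 2217/80)
obs 6: x=6 → posterior Inverse-Gamma(23/4, 2857/80)
obs 7: x=1/2 → posterior Inverse-Gamma(25/4, 2947/80)
obs 8: x=6 → posterior Inverse-Gamma(27/4, 3587/80)
obs 9: x=2 → posterior Inverse-Gamma(29/4, 3587/80)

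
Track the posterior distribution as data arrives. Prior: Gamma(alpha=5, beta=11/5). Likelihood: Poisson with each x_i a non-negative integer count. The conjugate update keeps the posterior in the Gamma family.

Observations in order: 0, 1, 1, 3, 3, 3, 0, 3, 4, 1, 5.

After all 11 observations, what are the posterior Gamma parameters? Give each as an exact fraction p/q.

alpha=29, beta=66/5

obs 1: x=0 → posterior Gamma(5, 16/5)
obs 2: x=1 → posterior Gamma(6, 21/5)
obs 3: x=1 → posterior Gamma(7, 26/5)
obs 4: x=3 → posterior Gamma(10, 31/5)
obs 5: x=3 → posterior Gamma(13, 36/5)
obs 6: x=3 → posterior Gamma(16, 41/5)
obs 7: x=0 → posterior Gamma(16, 46/5)
obs 8: x=3 → posterior Gamma(19, 51/5)
obs 9: x=4 → posterior Gamma(23, 56/5)
obs 10: x=1 → posterior Gamma(24, 61/5)
obs 11: x=5 → posterior Gamma(29, 66/5)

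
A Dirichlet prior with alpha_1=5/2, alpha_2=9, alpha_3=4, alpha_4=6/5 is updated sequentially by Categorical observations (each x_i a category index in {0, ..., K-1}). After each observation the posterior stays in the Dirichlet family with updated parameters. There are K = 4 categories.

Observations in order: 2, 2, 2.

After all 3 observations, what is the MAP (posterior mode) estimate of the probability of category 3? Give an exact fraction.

2/157

obs 1: x=2 → posterior Dirichlet(5/2, 9, 5, 6/5)
obs 2: x=2 → posterior Dirichlet(5/2, 9, 6, 6/5)
obs 3: x=2 → posterior Dirichlet(5/2, 9, 7, 6/5)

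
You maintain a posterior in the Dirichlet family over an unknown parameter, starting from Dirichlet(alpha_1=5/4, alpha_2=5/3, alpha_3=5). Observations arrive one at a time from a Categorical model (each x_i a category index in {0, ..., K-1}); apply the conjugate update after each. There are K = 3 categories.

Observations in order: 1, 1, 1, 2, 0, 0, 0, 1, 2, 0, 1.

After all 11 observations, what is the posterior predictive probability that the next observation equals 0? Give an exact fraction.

63/227

obs 1: x=1 → posterior Dirichlet(5/4, 8/3, 5)
obs 2: x=1 → posterior Dirichlet(5/4, 11/3, 5)
obs 3: x=1 → posterior Dirichlet(5/4, 14/3, 5)
obs 4: x=2 → posterior Dirichlet(5/4, 14/3, 6)
obs 5: x=0 → posterior Dirichlet(9/4, 14/3, 6)
obs 6: x=0 → posterior Dirichlet(13/4, 14/3, 6)
obs 7: x=0 → posterior Dirichlet(17/4, 14/3, 6)
obs 8: x=1 → posterior Dirichlet(17/4, 17/3, 6)
obs 9: x=2 → posterior Dirichlet(17/4, 17/3, 7)
obs 10: x=0 → posterior Dirichlet(21/4, 17/3, 7)
obs 11: x=1 → posterior Dirichlet(21/4, 20/3, 7)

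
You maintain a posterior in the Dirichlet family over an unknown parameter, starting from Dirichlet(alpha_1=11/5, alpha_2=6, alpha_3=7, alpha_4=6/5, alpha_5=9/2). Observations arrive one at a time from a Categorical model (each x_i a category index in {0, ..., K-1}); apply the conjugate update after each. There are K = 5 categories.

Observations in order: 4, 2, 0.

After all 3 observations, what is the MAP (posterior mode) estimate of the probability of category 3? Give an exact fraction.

obs 1: x=4 → posterior Dirichlet(11/5, 6, 7, 6/5, 11/2)
obs 2: x=2 → posterior Dirichlet(11/5, 6, 8, 6/5, 11/2)
obs 3: x=0 → posterior Dirichlet(16/5, 6, 8, 6/5, 11/2)

2/189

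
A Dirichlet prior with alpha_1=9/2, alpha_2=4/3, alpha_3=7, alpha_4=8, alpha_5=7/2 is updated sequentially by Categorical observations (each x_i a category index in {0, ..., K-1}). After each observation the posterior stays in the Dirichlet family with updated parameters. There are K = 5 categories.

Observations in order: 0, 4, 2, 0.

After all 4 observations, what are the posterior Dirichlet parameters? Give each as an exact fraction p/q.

alpha_1=13/2, alpha_2=4/3, alpha_3=8, alpha_4=8, alpha_5=9/2

obs 1: x=0 → posterior Dirichlet(11/2, 4/3, 7, 8, 7/2)
obs 2: x=4 → posterior Dirichlet(11/2, 4/3, 7, 8, 9/2)
obs 3: x=2 → posterior Dirichlet(11/2, 4/3, 8, 8, 9/2)
obs 4: x=0 → posterior Dirichlet(13/2, 4/3, 8, 8, 9/2)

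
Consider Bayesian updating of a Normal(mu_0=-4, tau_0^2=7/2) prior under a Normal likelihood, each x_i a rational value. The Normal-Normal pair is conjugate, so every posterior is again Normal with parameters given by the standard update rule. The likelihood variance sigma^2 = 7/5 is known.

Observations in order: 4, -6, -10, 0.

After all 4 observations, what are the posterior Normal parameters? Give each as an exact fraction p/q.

mu_0=-34/11, tau_0^2=7/22

obs 1: x=4 → posterior Normal(12/7, 1)
obs 2: x=-6 → posterior Normal(-3/2, 7/12)
obs 3: x=-10 → posterior Normal(-4, 7/17)
obs 4: x=0 → posterior Normal(-34/11, 7/22)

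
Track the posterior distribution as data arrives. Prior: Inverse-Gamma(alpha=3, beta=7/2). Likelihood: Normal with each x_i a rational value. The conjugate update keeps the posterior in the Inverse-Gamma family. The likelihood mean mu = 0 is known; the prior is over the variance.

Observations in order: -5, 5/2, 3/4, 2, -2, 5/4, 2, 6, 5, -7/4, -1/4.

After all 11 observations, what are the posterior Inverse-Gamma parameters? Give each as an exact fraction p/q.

obs 1: x=-5 → posterior Inverse-Gamma(7/2, 16)
obs 2: x=5/2 → posterior Inverse-Gamma(4, 153/8)
obs 3: x=3/4 → posterior Inverse-Gamma(9/2, 621/32)
obs 4: x=2 → posterior Inverse-Gamma(5, 685/32)
obs 5: x=-2 → posterior Inverse-Gamma(11/2, 749/32)
obs 6: x=5/4 → posterior Inverse-Gamma(6, 387/16)
obs 7: x=2 → posterior Inverse-Gamma(13/2, 419/16)
obs 8: x=6 → posterior Inverse-Gamma(7, 707/16)
obs 9: x=5 → posterior Inverse-Gamma(15/2, 907/16)
obs 10: x=-7/4 → posterior Inverse-Gamma(8, 1863/32)
obs 11: x=-1/4 → posterior Inverse-Gamma(17/2, 233/4)

alpha=17/2, beta=233/4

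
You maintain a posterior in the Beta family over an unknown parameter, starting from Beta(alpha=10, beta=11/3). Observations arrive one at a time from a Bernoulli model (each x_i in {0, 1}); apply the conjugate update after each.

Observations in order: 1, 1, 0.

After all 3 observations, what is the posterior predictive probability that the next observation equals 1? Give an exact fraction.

obs 1: x=1 → posterior Beta(11, 11/3)
obs 2: x=1 → posterior Beta(12, 11/3)
obs 3: x=0 → posterior Beta(12, 14/3)

18/25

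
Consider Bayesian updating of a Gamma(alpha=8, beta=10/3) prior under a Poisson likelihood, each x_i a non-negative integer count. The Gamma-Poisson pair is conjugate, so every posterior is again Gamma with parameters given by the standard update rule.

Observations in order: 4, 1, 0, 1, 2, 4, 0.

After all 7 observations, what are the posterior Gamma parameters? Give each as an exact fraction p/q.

alpha=20, beta=31/3

obs 1: x=4 → posterior Gamma(12, 13/3)
obs 2: x=1 → posterior Gamma(13, 16/3)
obs 3: x=0 → posterior Gamma(13, 19/3)
obs 4: x=1 → posterior Gamma(14, 22/3)
obs 5: x=2 → posterior Gamma(16, 25/3)
obs 6: x=4 → posterior Gamma(20, 28/3)
obs 7: x=0 → posterior Gamma(20, 31/3)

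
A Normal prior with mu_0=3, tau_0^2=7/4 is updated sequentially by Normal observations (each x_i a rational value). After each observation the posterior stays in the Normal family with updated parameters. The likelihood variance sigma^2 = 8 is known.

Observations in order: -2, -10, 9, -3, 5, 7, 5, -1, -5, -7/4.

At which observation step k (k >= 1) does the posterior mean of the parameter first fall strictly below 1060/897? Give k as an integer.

k = 2

obs 1: x=-2 → posterior Normal(82/39, 56/39)
obs 2: x=-10 → posterior Normal(6/23, 28/23)
obs 3: x=9 → posterior Normal(75/53, 56/53)
obs 4: x=-3 → posterior Normal(9/10, 14/15)
obs 5: x=5 → posterior Normal(89/67, 56/67)
obs 6: x=7 → posterior Normal(69/37, 28/37)
obs 7: x=5 → posterior Normal(173/81, 56/81)
obs 8: x=-1 → posterior Normal(83/44, 7/11)
obs 9: x=-5 → posterior Normal(131/95, 56/95)
obs 10: x=-7/4 → posterior Normal(475/408, 28/51)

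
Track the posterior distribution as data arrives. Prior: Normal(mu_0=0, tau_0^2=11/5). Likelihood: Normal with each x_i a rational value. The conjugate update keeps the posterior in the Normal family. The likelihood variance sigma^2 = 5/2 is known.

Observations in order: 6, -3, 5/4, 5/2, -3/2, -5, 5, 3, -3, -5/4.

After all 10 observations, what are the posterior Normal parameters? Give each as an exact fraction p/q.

obs 1: x=6 → posterior Normal(132/47, 55/47)
obs 2: x=-3 → posterior Normal(22/23, 55/69)
obs 3: x=5/4 → posterior Normal(187/182, 55/91)
obs 4: x=5/2 → posterior Normal(297/226, 55/113)
obs 5: x=-3/2 → posterior Normal(77/90, 11/27)
obs 6: x=-5 → posterior Normal(11/314, 55/157)
obs 7: x=5 → posterior Normal(231/358, 55/179)
obs 8: x=3 → posterior Normal(121/134, 55/201)
obs 9: x=-3 → posterior Normal(231/446, 55/223)
obs 10: x=-5/4 → posterior Normal(88/245, 11/49)

mu_0=88/245, tau_0^2=11/49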